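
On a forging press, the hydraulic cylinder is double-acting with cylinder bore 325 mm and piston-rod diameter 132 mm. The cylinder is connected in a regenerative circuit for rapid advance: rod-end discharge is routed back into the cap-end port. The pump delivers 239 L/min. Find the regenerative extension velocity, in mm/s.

v ≈ 291 mm/s

In regeneration the rod-end outflow joins the pump flow into the cap end, so the net volume the pump must supply per unit advance equals the rod cross-section area.
Rod cross-section A_rod = π/4 × (132 mm)² = 13680 mm^2
v = Q_pump / A_rod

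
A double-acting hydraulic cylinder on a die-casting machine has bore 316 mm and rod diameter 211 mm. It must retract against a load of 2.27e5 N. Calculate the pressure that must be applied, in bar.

Rod-side annular area A_ann = π/4 × (316² − 211²) = 43460 mm^2
Retraction: pressure acts on the annular area.
P = F / A = 2.27e5 N / A

P ≈ 52.2 bar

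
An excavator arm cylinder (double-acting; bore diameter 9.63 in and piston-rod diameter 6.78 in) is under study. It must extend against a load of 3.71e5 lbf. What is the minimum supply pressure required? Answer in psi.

Cap-side area A_cap = π/4 × (9.63 in)² = 72.84 in^2
P = F / A = 3.71e5 lbf / A

P ≈ 5090 psi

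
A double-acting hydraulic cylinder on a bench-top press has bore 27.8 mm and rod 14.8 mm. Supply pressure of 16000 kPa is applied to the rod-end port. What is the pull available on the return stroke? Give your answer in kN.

Rod-side annular area A_ann = π/4 × (27.8² − 14.8²) = 435.0 mm^2
On retraction the pressure acts on the annular area (bore minus rod).
F = P × A_ann

F ≈ 6.96 kN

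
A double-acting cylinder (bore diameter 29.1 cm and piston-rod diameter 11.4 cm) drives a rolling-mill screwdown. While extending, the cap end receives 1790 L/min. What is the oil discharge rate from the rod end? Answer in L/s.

Cap-side area A_cap = π/4 × (29.1 cm)² = 665.1 cm^2
Rod-side annular area A_ann = π/4 × (29.1² − 11.4²) = 563.0 cm^2
Piston speed v = Q_in/A_cap; rod-end outflow Q_out = v × A_ann = Q_in × A_ann/A_cap.

Q_out ≈ 25.3 L/s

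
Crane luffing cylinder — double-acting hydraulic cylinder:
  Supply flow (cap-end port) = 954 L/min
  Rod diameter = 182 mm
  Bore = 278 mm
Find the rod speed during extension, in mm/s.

v ≈ 262 mm/s

Cap-side area A_cap = π/4 × (278 mm)² = 60700 mm^2
v = Q / A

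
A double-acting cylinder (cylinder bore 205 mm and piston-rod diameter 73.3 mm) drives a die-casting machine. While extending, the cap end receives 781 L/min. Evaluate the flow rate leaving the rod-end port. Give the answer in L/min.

Cap-side area A_cap = π/4 × (205 mm)² = 33010 mm^2
Rod-side annular area A_ann = π/4 × (205² − 73.3²) = 28790 mm^2
Piston speed v = Q_in/A_cap; rod-end outflow Q_out = v × A_ann = Q_in × A_ann/A_cap.

Q_out ≈ 681 L/min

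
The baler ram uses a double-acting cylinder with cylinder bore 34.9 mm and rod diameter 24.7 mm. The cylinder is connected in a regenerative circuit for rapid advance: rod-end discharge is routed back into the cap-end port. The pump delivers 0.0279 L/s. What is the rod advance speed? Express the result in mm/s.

v ≈ 58.2 mm/s

In regeneration the rod-end outflow joins the pump flow into the cap end, so the net volume the pump must supply per unit advance equals the rod cross-section area.
Rod cross-section A_rod = π/4 × (24.7 mm)² = 479.2 mm^2
v = Q_pump / A_rod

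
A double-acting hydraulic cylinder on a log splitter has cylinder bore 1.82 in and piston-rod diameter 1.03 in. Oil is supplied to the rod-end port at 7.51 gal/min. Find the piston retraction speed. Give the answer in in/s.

Rod-side annular area A_ann = π/4 × (1.82² − 1.03²) = 1.768 in^2
Flow into the rod-end port fills the annular volume.
v = Q / A

v ≈ 16.4 in/s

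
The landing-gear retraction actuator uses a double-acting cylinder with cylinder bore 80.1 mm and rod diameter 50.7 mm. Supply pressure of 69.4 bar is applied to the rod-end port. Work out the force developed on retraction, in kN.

Rod-side annular area A_ann = π/4 × (80.1² − 50.7²) = 3020 mm^2
On retraction the pressure acts on the annular area (bore minus rod).
F = P × A_ann

F ≈ 21.0 kN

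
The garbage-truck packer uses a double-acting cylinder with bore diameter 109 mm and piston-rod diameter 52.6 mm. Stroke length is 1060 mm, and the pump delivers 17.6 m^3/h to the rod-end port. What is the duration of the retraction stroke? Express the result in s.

t ≈ 1.55 s

Rod-side annular area A_ann = π/4 × (109² − 52.6²) = 7158 mm^2
Swept volume V = A × L; t = V / Q = A·L / Q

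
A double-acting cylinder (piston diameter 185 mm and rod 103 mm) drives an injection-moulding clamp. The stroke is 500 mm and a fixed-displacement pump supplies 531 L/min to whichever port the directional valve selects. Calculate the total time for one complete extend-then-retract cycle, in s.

Cap-side area A_cap = π/4 × (185 mm)² = 26880 mm^2
Rod-side annular area A_ann = π/4 × (185² − 103²) = 18550 mm^2
t_ext = A_cap·L/Q = 1.519 s
t_ret = A_ann·L/Q = 1.048 s
t_cycle = t_ext + t_ret

t ≈ 2.57 s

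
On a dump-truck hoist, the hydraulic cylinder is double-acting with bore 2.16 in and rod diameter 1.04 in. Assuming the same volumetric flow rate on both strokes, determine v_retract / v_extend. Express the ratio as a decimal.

Cap-side area A_cap = π/4 × (2.16 in)² = 3.664 in^2
Rod-side annular area A_ann = π/4 × (2.16² − 1.04²) = 2.815 in^2
For equal Q, v ∝ 1/A, so v_ret/v_ext = A_cap/A_ann.

v_ret/v_ext ≈ 1.30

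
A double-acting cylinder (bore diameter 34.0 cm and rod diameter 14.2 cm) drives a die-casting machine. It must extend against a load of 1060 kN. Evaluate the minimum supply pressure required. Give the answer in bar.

Cap-side area A_cap = π/4 × (34.0 cm)² = 907.9 cm^2
P = F / A = 1060 kN / A

P ≈ 117 bar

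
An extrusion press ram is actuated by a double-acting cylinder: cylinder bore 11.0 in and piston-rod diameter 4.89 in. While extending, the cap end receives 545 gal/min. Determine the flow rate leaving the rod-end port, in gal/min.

Q_out ≈ 437 gal/min

Cap-side area A_cap = π/4 × (11.0 in)² = 95.03 in^2
Rod-side annular area A_ann = π/4 × (11.0² − 4.89²) = 76.25 in^2
Piston speed v = Q_in/A_cap; rod-end outflow Q_out = v × A_ann = Q_in × A_ann/A_cap.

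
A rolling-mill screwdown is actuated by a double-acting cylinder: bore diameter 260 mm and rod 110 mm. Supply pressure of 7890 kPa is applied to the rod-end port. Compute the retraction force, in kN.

Rod-side annular area A_ann = π/4 × (260² − 110²) = 43590 mm^2
On retraction the pressure acts on the annular area (bore minus rod).
F = P × A_ann

F ≈ 344 kN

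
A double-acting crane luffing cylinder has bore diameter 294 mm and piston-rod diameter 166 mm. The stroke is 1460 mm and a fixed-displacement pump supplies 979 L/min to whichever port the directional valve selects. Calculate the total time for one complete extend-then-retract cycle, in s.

t ≈ 10.2 s

Cap-side area A_cap = π/4 × (294 mm)² = 67890 mm^2
Rod-side annular area A_ann = π/4 × (294² − 166²) = 46240 mm^2
t_ext = A_cap·L/Q = 6.074 s
t_ret = A_ann·L/Q = 4.138 s
t_cycle = t_ext + t_ret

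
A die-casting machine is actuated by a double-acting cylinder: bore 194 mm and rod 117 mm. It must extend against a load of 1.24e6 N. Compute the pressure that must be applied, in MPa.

Cap-side area A_cap = π/4 × (194 mm)² = 29560 mm^2
P = F / A = 1.24e6 N / A

P ≈ 41.9 MPa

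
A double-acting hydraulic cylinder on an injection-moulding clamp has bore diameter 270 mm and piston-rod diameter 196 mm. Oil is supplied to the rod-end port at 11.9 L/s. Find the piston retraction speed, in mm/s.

v ≈ 439 mm/s

Rod-side annular area A_ann = π/4 × (270² − 196²) = 27080 mm^2
Flow into the rod-end port fills the annular volume.
v = Q / A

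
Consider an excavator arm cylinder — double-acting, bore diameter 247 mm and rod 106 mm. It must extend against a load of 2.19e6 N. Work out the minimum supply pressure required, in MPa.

P ≈ 45.7 MPa

Cap-side area A_cap = π/4 × (247 mm)² = 47920 mm^2
P = F / A = 2.19e6 N / A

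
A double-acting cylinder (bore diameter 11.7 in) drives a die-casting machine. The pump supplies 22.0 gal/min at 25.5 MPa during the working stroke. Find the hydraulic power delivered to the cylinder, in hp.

Hydraulic power = P × Q

W ≈ 47.5 hp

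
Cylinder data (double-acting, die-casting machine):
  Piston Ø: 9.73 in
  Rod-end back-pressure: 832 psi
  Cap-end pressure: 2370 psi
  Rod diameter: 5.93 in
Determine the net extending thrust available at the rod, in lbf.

F ≈ 1.37e5 lbf

Cap-side area A_cap = π/4 × (9.73 in)² = 74.36 in^2
Rod-side annular area A_ann = π/4 × (9.73² − 5.93²) = 46.74 in^2
Net thrust = P_cap·A_cap − P_rod·A_ann = 1.762e5 lbf − 38890 lbf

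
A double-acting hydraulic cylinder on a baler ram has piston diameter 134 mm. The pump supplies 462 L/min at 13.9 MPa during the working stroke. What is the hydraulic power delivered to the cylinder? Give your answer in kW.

Hydraulic power = P × Q

W ≈ 107 kW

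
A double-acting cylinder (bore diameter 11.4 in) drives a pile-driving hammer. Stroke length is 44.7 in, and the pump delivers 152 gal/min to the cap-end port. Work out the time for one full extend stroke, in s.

Cap-side area A_cap = π/4 × (11.4 in)² = 102.1 in^2
Swept volume V = A × L; t = V / Q = A·L / Q

t ≈ 7.80 s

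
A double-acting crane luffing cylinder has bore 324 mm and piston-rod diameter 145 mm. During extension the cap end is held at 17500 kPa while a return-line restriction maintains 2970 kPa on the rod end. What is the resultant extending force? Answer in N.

F ≈ 1.25e6 N

Cap-side area A_cap = π/4 × (324 mm)² = 82450 mm^2
Rod-side annular area A_ann = π/4 × (324² − 145²) = 65930 mm^2
Net thrust = P_cap·A_cap − P_rod·A_ann = 1.443e6 N − 1.958e5 N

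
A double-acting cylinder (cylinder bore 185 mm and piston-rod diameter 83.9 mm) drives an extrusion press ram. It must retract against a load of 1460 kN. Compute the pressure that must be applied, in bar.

P ≈ 684 bar

Rod-side annular area A_ann = π/4 × (185² − 83.9²) = 21350 mm^2
Retraction: pressure acts on the annular area.
P = F / A = 1460 kN / A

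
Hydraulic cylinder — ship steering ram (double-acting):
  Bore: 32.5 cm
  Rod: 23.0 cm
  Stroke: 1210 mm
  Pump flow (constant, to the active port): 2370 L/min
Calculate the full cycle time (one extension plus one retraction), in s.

t ≈ 3.81 s

Cap-side area A_cap = π/4 × (32.5 cm)² = 829.6 cm^2
Rod-side annular area A_ann = π/4 × (32.5² − 23.0²) = 414.1 cm^2
t_ext = A_cap·L/Q = 2.541 s
t_ret = A_ann·L/Q = 1.269 s
t_cycle = t_ext + t_ret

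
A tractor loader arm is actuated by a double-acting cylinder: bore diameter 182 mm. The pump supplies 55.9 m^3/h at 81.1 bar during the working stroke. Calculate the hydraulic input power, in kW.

W ≈ 126 kW

Hydraulic power = P × Q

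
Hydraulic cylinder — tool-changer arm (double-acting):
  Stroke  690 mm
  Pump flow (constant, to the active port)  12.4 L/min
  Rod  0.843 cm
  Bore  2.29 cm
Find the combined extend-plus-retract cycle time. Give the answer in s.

t ≈ 2.56 s

Cap-side area A_cap = π/4 × (2.29 cm)² = 4.119 cm^2
Rod-side annular area A_ann = π/4 × (2.29² − 0.843²) = 3.561 cm^2
t_ext = A_cap·L/Q = 1.375 s
t_ret = A_ann·L/Q = 1.189 s
t_cycle = t_ext + t_ret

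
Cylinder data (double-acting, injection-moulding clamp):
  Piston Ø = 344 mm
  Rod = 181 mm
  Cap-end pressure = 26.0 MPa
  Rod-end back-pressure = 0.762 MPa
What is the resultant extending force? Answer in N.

F ≈ 2.37e6 N

Cap-side area A_cap = π/4 × (344 mm)² = 92940 mm^2
Rod-side annular area A_ann = π/4 × (344² − 181²) = 67210 mm^2
Net thrust = P_cap·A_cap − P_rod·A_ann = 2.416e6 N − 51210 N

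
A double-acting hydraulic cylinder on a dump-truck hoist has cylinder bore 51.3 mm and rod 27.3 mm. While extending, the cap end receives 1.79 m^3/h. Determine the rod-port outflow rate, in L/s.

Q_out ≈ 0.356 L/s

Cap-side area A_cap = π/4 × (51.3 mm)² = 2067 mm^2
Rod-side annular area A_ann = π/4 × (51.3² − 27.3²) = 1482 mm^2
Piston speed v = Q_in/A_cap; rod-end outflow Q_out = v × A_ann = Q_in × A_ann/A_cap.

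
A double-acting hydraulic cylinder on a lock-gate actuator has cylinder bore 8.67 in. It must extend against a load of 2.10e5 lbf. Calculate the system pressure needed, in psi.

P ≈ 3560 psi

Cap-side area A_cap = π/4 × (8.67 in)² = 59.04 in^2
P = F / A = 2.10e5 lbf / A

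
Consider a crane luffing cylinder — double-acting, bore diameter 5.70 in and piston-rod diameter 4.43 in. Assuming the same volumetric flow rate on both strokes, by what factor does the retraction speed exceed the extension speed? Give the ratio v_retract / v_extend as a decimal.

v_ret/v_ext ≈ 2.53

Cap-side area A_cap = π/4 × (5.70 in)² = 25.52 in^2
Rod-side annular area A_ann = π/4 × (5.70² − 4.43²) = 10.10 in^2
For equal Q, v ∝ 1/A, so v_ret/v_ext = A_cap/A_ann.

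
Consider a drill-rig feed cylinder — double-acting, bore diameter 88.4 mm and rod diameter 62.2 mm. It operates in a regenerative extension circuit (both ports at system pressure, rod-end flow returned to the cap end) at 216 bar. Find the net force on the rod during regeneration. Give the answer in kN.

With equal pressure on both faces, forces on the annular region cancel; the net push is pressure × rod cross-section.
Rod cross-section A_rod = π/4 × (62.2 mm)² = 3039 mm^2
F = P × A_rod

F ≈ 65.6 kN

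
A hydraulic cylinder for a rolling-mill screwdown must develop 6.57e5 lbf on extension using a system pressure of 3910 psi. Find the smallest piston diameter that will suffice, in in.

D ≈ 14.6 in

Extension force acts on the full piston face: F = P × (π/4)D².
D = √(4F / (πP)) = √(4 × 6.57e5 lbf / (π × 3910 psi))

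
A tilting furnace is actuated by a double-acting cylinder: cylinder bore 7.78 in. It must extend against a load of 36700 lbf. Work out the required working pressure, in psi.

Cap-side area A_cap = π/4 × (7.78 in)² = 47.54 in^2
P = F / A = 36700 lbf / A

P ≈ 772 psi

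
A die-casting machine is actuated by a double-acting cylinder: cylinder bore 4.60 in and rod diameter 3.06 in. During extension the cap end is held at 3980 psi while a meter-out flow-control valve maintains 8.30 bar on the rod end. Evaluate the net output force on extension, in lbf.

Cap-side area A_cap = π/4 × (4.60 in)² = 16.62 in^2
Rod-side annular area A_ann = π/4 × (4.60² − 3.06²) = 9.265 in^2
Net thrust = P_cap·A_cap − P_rod·A_ann = 66140 lbf − 1115 lbf

F ≈ 65000 lbf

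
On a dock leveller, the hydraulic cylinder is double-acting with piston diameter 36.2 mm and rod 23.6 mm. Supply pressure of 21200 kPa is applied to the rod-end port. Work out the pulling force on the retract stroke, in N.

Rod-side annular area A_ann = π/4 × (36.2² − 23.6²) = 591.8 mm^2
On retraction the pressure acts on the annular area (bore minus rod).
F = P × A_ann

F ≈ 12500 N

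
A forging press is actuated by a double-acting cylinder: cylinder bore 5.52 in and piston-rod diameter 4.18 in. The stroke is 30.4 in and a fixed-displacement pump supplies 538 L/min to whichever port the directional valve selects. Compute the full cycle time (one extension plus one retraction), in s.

t ≈ 1.90 s

Cap-side area A_cap = π/4 × (5.52 in)² = 23.93 in^2
Rod-side annular area A_ann = π/4 × (5.52² − 4.18²) = 10.21 in^2
t_ext = A_cap·L/Q = 1.330 s
t_ret = A_ann·L/Q = 0.5672 s
t_cycle = t_ext + t_ret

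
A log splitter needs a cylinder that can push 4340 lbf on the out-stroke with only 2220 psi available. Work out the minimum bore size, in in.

Extension force acts on the full piston face: F = P × (π/4)D².
D = √(4F / (πP)) = √(4 × 4340 lbf / (π × 2220 psi))

D ≈ 1.58 in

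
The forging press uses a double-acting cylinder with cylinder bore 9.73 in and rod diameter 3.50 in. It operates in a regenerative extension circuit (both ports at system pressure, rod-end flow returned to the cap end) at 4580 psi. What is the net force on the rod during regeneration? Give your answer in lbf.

With equal pressure on both faces, forces on the annular region cancel; the net push is pressure × rod cross-section.
Rod cross-section A_rod = π/4 × (3.50 in)² = 9.621 in^2
F = P × A_rod

F ≈ 44100 lbf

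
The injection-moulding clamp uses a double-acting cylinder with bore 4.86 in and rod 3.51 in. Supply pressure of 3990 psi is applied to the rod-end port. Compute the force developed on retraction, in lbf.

F ≈ 35400 lbf

Rod-side annular area A_ann = π/4 × (4.86² − 3.51²) = 8.875 in^2
On retraction the pressure acts on the annular area (bore minus rod).
F = P × A_ann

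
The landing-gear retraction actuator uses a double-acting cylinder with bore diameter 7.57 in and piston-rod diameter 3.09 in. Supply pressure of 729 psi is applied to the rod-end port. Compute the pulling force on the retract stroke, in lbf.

Rod-side annular area A_ann = π/4 × (7.57² − 3.09²) = 37.51 in^2
On retraction the pressure acts on the annular area (bore minus rod).
F = P × A_ann

F ≈ 27300 lbf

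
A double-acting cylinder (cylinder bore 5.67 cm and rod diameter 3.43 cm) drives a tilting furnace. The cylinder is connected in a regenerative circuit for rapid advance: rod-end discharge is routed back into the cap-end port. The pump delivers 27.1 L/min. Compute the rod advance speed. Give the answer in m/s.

v ≈ 0.489 m/s

In regeneration the rod-end outflow joins the pump flow into the cap end, so the net volume the pump must supply per unit advance equals the rod cross-section area.
Rod cross-section A_rod = π/4 × (3.43 cm)² = 9.240 cm^2
v = Q_pump / A_rod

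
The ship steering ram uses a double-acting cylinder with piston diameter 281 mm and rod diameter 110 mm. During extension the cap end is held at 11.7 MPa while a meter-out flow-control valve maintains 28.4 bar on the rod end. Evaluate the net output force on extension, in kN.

Cap-side area A_cap = π/4 × (281 mm)² = 62020 mm^2
Rod-side annular area A_ann = π/4 × (281² − 110²) = 52510 mm^2
Net thrust = P_cap·A_cap − P_rod·A_ann = 725.6 kN − 149.1 kN

F ≈ 576 kN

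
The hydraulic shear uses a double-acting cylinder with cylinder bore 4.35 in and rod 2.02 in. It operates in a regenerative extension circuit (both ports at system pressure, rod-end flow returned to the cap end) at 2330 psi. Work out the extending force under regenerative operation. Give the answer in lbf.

F ≈ 7470 lbf

With equal pressure on both faces, forces on the annular region cancel; the net push is pressure × rod cross-section.
Rod cross-section A_rod = π/4 × (2.02 in)² = 3.205 in^2
F = P × A_rod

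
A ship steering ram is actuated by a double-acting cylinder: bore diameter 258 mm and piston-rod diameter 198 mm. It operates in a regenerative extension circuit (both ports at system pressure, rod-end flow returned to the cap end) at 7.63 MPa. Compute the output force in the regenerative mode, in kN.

With equal pressure on both faces, forces on the annular region cancel; the net push is pressure × rod cross-section.
Rod cross-section A_rod = π/4 × (198 mm)² = 30790 mm^2
F = P × A_rod

F ≈ 235 kN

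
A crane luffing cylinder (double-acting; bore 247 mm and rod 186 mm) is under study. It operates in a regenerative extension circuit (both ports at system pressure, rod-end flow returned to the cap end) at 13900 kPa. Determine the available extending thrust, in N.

With equal pressure on both faces, forces on the annular region cancel; the net push is pressure × rod cross-section.
Rod cross-section A_rod = π/4 × (186 mm)² = 27170 mm^2
F = P × A_rod

F ≈ 3.78e5 N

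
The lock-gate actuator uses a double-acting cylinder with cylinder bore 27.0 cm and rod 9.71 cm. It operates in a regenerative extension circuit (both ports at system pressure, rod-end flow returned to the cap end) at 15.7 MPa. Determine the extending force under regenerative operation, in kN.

F ≈ 116 kN

With equal pressure on both faces, forces on the annular region cancel; the net push is pressure × rod cross-section.
Rod cross-section A_rod = π/4 × (9.71 cm)² = 74.05 cm^2
F = P × A_rod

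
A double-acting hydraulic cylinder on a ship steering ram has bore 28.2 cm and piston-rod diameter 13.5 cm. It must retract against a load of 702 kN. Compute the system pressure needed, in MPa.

P ≈ 14.6 MPa

Rod-side annular area A_ann = π/4 × (28.2² − 13.5²) = 481.4 cm^2
Retraction: pressure acts on the annular area.
P = F / A = 702 kN / A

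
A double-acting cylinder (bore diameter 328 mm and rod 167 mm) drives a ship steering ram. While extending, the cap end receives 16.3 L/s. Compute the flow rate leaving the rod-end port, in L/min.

Cap-side area A_cap = π/4 × (328 mm)² = 84500 mm^2
Rod-side annular area A_ann = π/4 × (328² − 167²) = 62590 mm^2
Piston speed v = Q_in/A_cap; rod-end outflow Q_out = v × A_ann = Q_in × A_ann/A_cap.

Q_out ≈ 724 L/min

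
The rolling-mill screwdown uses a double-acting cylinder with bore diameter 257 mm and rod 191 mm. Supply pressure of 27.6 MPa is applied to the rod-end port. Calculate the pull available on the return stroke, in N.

F ≈ 6.41e5 N

Rod-side annular area A_ann = π/4 × (257² − 191²) = 23220 mm^2
On retraction the pressure acts on the annular area (bore minus rod).
F = P × A_ann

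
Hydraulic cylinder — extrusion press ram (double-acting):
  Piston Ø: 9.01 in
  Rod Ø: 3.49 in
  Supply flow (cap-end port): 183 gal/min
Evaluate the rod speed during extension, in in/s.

Cap-side area A_cap = π/4 × (9.01 in)² = 63.76 in^2
v = Q / A

v ≈ 11.1 in/s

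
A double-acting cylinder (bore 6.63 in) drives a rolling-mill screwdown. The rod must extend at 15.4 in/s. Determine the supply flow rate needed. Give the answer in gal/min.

Q ≈ 138 gal/min

Cap-side area A_cap = π/4 × (6.63 in)² = 34.52 in^2
Q = A × v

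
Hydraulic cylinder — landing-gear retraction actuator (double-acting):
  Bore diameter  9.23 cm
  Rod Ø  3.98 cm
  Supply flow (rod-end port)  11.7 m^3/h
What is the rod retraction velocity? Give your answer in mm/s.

v ≈ 597 mm/s

Rod-side annular area A_ann = π/4 × (9.23² − 3.98²) = 54.47 cm^2
Flow into the rod-end port fills the annular volume.
v = Q / A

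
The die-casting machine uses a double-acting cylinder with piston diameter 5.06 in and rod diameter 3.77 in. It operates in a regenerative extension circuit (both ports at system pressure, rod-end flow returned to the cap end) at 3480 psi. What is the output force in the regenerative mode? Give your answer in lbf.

With equal pressure on both faces, forces on the annular region cancel; the net push is pressure × rod cross-section.
Rod cross-section A_rod = π/4 × (3.77 in)² = 11.16 in^2
F = P × A_rod

F ≈ 38800 lbf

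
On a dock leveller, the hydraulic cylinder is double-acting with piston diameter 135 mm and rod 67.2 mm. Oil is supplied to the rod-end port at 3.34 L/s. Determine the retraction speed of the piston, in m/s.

v ≈ 0.310 m/s

Rod-side annular area A_ann = π/4 × (135² − 67.2²) = 10770 mm^2
Flow into the rod-end port fills the annular volume.
v = Q / A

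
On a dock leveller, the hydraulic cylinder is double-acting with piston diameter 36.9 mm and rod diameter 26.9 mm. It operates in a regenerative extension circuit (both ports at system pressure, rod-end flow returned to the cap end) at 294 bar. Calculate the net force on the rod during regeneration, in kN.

With equal pressure on both faces, forces on the annular region cancel; the net push is pressure × rod cross-section.
Rod cross-section A_rod = π/4 × (26.9 mm)² = 568.3 mm^2
F = P × A_rod

F ≈ 16.7 kN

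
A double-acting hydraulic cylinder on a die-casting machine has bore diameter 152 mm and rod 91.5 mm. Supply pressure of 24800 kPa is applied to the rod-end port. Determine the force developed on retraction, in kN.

F ≈ 287 kN

Rod-side annular area A_ann = π/4 × (152² − 91.5²) = 11570 mm^2
On retraction the pressure acts on the annular area (bore minus rod).
F = P × A_ann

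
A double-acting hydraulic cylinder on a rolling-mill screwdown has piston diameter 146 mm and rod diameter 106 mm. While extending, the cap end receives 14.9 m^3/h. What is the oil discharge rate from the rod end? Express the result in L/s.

Cap-side area A_cap = π/4 × (146 mm)² = 16740 mm^2
Rod-side annular area A_ann = π/4 × (146² − 106²) = 7917 mm^2
Piston speed v = Q_in/A_cap; rod-end outflow Q_out = v × A_ann = Q_in × A_ann/A_cap.

Q_out ≈ 1.96 L/s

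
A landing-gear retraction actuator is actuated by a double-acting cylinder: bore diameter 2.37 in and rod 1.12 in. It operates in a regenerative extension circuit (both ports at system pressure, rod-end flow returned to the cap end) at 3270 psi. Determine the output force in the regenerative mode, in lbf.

F ≈ 3220 lbf

With equal pressure on both faces, forces on the annular region cancel; the net push is pressure × rod cross-section.
Rod cross-section A_rod = π/4 × (1.12 in)² = 0.9852 in^2
F = P × A_rod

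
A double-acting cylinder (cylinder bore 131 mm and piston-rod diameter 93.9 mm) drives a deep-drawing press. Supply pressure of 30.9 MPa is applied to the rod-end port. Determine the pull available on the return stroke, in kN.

F ≈ 202 kN

Rod-side annular area A_ann = π/4 × (131² − 93.9²) = 6553 mm^2
On retraction the pressure acts on the annular area (bore minus rod).
F = P × A_ann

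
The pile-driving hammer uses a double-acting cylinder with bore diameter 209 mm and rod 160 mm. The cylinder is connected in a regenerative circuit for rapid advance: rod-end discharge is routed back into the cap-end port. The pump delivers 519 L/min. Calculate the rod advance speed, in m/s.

In regeneration the rod-end outflow joins the pump flow into the cap end, so the net volume the pump must supply per unit advance equals the rod cross-section area.
Rod cross-section A_rod = π/4 × (160 mm)² = 20110 mm^2
v = Q_pump / A_rod

v ≈ 0.430 m/s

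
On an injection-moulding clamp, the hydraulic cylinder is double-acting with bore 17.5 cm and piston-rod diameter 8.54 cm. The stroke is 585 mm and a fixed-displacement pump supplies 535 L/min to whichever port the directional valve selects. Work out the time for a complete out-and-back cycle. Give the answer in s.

Cap-side area A_cap = π/4 × (17.5 cm)² = 240.5 cm^2
Rod-side annular area A_ann = π/4 × (17.5² − 8.54²) = 183.2 cm^2
t_ext = A_cap·L/Q = 1.578 s
t_ret = A_ann·L/Q = 1.202 s
t_cycle = t_ext + t_ret

t ≈ 2.78 s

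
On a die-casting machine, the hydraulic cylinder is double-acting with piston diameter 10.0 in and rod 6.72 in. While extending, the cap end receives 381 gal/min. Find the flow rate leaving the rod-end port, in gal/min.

Q_out ≈ 209 gal/min

Cap-side area A_cap = π/4 × (10.0 in)² = 78.54 in^2
Rod-side annular area A_ann = π/4 × (10.0² − 6.72²) = 43.07 in^2
Piston speed v = Q_in/A_cap; rod-end outflow Q_out = v × A_ann = Q_in × A_ann/A_cap.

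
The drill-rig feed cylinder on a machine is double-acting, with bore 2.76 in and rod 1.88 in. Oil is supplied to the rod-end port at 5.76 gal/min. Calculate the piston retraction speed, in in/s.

v ≈ 6.92 in/s

Rod-side annular area A_ann = π/4 × (2.76² − 1.88²) = 3.207 in^2
Flow into the rod-end port fills the annular volume.
v = Q / A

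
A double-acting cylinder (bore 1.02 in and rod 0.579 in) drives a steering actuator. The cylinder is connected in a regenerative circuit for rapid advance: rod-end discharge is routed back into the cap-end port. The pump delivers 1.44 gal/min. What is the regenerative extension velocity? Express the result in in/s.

In regeneration the rod-end outflow joins the pump flow into the cap end, so the net volume the pump must supply per unit advance equals the rod cross-section area.
Rod cross-section A_rod = π/4 × (0.579 in)² = 0.2633 in^2
v = Q_pump / A_rod

v ≈ 21.1 in/s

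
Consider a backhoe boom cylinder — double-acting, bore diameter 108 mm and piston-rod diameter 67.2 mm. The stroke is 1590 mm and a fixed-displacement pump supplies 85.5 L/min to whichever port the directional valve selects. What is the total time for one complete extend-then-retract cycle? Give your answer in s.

Cap-side area A_cap = π/4 × (108 mm)² = 9161 mm^2
Rod-side annular area A_ann = π/4 × (108² − 67.2²) = 5614 mm^2
t_ext = A_cap·L/Q = 10.22 s
t_ret = A_ann·L/Q = 6.264 s
t_cycle = t_ext + t_ret

t ≈ 16.5 s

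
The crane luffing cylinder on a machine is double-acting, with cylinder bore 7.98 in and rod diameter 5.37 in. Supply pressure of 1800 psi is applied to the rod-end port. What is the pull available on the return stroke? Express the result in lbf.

F ≈ 49300 lbf

Rod-side annular area A_ann = π/4 × (7.98² − 5.37²) = 27.37 in^2
On retraction the pressure acts on the annular area (bore minus rod).
F = P × A_ann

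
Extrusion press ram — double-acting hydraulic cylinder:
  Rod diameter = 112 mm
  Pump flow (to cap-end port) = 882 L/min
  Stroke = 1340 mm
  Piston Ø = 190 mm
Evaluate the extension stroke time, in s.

Cap-side area A_cap = π/4 × (190 mm)² = 28350 mm^2
Swept volume V = A × L; t = V / Q = A·L / Q

t ≈ 2.58 s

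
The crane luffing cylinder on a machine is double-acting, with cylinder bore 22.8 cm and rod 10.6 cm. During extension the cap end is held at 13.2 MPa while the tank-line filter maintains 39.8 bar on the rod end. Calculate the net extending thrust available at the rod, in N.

F ≈ 4.12e5 N

Cap-side area A_cap = π/4 × (22.8 cm)² = 408.3 cm^2
Rod-side annular area A_ann = π/4 × (22.8² − 10.6²) = 320.0 cm^2
Net thrust = P_cap·A_cap − P_rod·A_ann = 5.389e5 N − 1.274e5 N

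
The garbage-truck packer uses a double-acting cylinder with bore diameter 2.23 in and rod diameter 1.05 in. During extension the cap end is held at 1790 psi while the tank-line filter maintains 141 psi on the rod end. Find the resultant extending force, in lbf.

Cap-side area A_cap = π/4 × (2.23 in)² = 3.906 in^2
Rod-side annular area A_ann = π/4 × (2.23² − 1.05²) = 3.040 in^2
Net thrust = P_cap·A_cap − P_rod·A_ann = 6991 lbf − 428.6 lbf

F ≈ 6560 lbf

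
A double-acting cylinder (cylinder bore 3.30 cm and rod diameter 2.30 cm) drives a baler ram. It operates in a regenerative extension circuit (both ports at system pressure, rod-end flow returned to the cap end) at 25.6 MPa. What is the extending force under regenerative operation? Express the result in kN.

F ≈ 10.6 kN

With equal pressure on both faces, forces on the annular region cancel; the net push is pressure × rod cross-section.
Rod cross-section A_rod = π/4 × (2.30 cm)² = 4.155 cm^2
F = P × A_rod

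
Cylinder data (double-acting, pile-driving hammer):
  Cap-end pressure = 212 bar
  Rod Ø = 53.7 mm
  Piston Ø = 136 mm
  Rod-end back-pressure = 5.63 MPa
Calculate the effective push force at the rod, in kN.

Cap-side area A_cap = π/4 × (136 mm)² = 14530 mm^2
Rod-side annular area A_ann = π/4 × (136² − 53.7²) = 12260 mm^2
Net thrust = P_cap·A_cap − P_rod·A_ann = 308.0 kN − 69.03 kN

F ≈ 239 kN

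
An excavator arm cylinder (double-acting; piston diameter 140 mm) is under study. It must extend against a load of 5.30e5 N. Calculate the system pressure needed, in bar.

Cap-side area A_cap = π/4 × (140 mm)² = 15390 mm^2
P = F / A = 5.30e5 N / A

P ≈ 344 bar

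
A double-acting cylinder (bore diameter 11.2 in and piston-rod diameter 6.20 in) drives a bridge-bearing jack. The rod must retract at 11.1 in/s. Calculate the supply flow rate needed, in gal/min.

Rod-side annular area A_ann = π/4 × (11.2² − 6.20²) = 68.33 in^2
Q = A × v

Q ≈ 197 gal/min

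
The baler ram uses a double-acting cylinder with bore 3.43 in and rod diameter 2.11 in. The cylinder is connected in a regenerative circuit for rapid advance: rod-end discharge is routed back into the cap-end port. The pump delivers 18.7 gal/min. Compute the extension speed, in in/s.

In regeneration the rod-end outflow joins the pump flow into the cap end, so the net volume the pump must supply per unit advance equals the rod cross-section area.
Rod cross-section A_rod = π/4 × (2.11 in)² = 3.497 in^2
v = Q_pump / A_rod

v ≈ 20.6 in/s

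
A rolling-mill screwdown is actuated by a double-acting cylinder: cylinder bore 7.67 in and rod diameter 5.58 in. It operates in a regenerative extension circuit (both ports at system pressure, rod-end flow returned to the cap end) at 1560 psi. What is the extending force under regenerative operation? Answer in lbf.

F ≈ 38100 lbf

With equal pressure on both faces, forces on the annular region cancel; the net push is pressure × rod cross-section.
Rod cross-section A_rod = π/4 × (5.58 in)² = 24.45 in^2
F = P × A_rod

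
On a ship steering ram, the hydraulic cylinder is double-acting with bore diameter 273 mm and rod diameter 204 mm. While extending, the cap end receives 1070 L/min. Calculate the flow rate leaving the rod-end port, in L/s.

Cap-side area A_cap = π/4 × (273 mm)² = 58530 mm^2
Rod-side annular area A_ann = π/4 × (273² − 204²) = 25850 mm^2
Piston speed v = Q_in/A_cap; rod-end outflow Q_out = v × A_ann = Q_in × A_ann/A_cap.

Q_out ≈ 7.88 L/s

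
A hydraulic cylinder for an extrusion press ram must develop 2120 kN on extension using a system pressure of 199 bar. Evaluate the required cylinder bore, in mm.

Extension force acts on the full piston face: F = P × (π/4)D².
D = √(4F / (πP)) = √(4 × 2120 kN / (π × 199 bar))

D ≈ 368 mm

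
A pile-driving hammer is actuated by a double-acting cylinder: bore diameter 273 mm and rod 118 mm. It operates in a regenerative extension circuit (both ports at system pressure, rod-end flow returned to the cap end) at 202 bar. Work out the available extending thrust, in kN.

With equal pressure on both faces, forces on the annular region cancel; the net push is pressure × rod cross-section.
Rod cross-section A_rod = π/4 × (118 mm)² = 10940 mm^2
F = P × A_rod

F ≈ 221 kN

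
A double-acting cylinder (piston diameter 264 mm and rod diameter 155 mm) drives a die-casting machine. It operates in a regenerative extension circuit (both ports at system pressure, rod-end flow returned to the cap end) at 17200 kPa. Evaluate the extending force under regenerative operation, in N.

F ≈ 3.25e5 N

With equal pressure on both faces, forces on the annular region cancel; the net push is pressure × rod cross-section.
Rod cross-section A_rod = π/4 × (155 mm)² = 18870 mm^2
F = P × A_rod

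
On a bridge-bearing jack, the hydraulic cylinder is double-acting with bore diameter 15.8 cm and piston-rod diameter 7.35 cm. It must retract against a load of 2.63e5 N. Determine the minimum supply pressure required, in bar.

P ≈ 171 bar

Rod-side annular area A_ann = π/4 × (15.8² − 7.35²) = 153.6 cm^2
Retraction: pressure acts on the annular area.
P = F / A = 2.63e5 N / A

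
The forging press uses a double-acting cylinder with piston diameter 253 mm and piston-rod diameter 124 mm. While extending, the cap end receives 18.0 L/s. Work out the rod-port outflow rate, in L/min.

Q_out ≈ 821 L/min

Cap-side area A_cap = π/4 × (253 mm)² = 50270 mm^2
Rod-side annular area A_ann = π/4 × (253² − 124²) = 38200 mm^2
Piston speed v = Q_in/A_cap; rod-end outflow Q_out = v × A_ann = Q_in × A_ann/A_cap.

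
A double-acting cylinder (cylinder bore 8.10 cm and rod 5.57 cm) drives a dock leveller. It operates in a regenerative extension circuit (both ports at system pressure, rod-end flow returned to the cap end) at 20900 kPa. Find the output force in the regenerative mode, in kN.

With equal pressure on both faces, forces on the annular region cancel; the net push is pressure × rod cross-section.
Rod cross-section A_rod = π/4 × (5.57 cm)² = 24.37 cm^2
F = P × A_rod

F ≈ 50.9 kN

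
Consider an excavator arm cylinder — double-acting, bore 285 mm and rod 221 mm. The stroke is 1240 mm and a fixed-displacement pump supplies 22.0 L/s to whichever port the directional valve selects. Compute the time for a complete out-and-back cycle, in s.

Cap-side area A_cap = π/4 × (285 mm)² = 63790 mm^2
Rod-side annular area A_ann = π/4 × (285² − 221²) = 25430 mm^2
t_ext = A_cap·L/Q = 3.596 s
t_ret = A_ann·L/Q = 1.434 s
t_cycle = t_ext + t_ret

t ≈ 5.03 s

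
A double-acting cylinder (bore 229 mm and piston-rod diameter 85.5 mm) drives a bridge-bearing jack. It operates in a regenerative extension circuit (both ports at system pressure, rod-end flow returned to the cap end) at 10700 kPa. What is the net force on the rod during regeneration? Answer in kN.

With equal pressure on both faces, forces on the annular region cancel; the net push is pressure × rod cross-section.
Rod cross-section A_rod = π/4 × (85.5 mm)² = 5741 mm^2
F = P × A_rod

F ≈ 61.4 kN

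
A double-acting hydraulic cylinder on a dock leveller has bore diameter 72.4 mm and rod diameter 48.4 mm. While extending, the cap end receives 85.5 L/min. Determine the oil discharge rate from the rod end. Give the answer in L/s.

Q_out ≈ 0.788 L/s

Cap-side area A_cap = π/4 × (72.4 mm)² = 4117 mm^2
Rod-side annular area A_ann = π/4 × (72.4² − 48.4²) = 2277 mm^2
Piston speed v = Q_in/A_cap; rod-end outflow Q_out = v × A_ann = Q_in × A_ann/A_cap.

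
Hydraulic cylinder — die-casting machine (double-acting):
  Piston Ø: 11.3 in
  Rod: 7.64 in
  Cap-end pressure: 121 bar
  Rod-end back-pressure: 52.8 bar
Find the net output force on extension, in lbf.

Cap-side area A_cap = π/4 × (11.3 in)² = 100.3 in^2
Rod-side annular area A_ann = π/4 × (11.3² − 7.64²) = 54.44 in^2
Net thrust = P_cap·A_cap − P_rod·A_ann = 1.760e5 lbf − 41690 lbf

F ≈ 1.34e5 lbf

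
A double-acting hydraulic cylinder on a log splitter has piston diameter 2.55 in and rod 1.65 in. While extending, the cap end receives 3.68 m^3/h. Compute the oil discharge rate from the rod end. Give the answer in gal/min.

Cap-side area A_cap = π/4 × (2.55 in)² = 5.107 in^2
Rod-side annular area A_ann = π/4 × (2.55² − 1.65²) = 2.969 in^2
Piston speed v = Q_in/A_cap; rod-end outflow Q_out = v × A_ann = Q_in × A_ann/A_cap.

Q_out ≈ 9.42 gal/min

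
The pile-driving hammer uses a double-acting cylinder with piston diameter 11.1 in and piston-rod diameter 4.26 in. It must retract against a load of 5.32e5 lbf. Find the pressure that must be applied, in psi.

P ≈ 6450 psi

Rod-side annular area A_ann = π/4 × (11.1² − 4.26²) = 82.52 in^2
Retraction: pressure acts on the annular area.
P = F / A = 5.32e5 lbf / A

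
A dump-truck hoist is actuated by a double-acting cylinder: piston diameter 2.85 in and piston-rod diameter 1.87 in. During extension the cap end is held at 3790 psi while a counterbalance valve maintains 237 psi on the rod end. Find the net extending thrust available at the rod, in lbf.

Cap-side area A_cap = π/4 × (2.85 in)² = 6.379 in^2
Rod-side annular area A_ann = π/4 × (2.85² − 1.87²) = 3.633 in^2
Net thrust = P_cap·A_cap − P_rod·A_ann = 24180 lbf − 861.0 lbf

F ≈ 23300 lbf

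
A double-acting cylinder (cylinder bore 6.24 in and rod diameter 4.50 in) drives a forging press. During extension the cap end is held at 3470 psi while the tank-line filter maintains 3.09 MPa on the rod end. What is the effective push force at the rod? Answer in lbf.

F ≈ 99500 lbf

Cap-side area A_cap = π/4 × (6.24 in)² = 30.58 in^2
Rod-side annular area A_ann = π/4 × (6.24² − 4.50²) = 14.68 in^2
Net thrust = P_cap·A_cap − P_rod·A_ann = 1.061e5 lbf − 6578 lbf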